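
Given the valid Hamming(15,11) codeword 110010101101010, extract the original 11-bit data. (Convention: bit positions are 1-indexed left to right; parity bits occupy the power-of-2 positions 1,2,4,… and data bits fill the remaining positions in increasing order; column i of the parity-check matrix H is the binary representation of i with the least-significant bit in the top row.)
Parity bits occupy power-of-2 positions; data bits are at positions {3,5,6,7,9,10,11,12,13,14,15} (1-indexed).
Extract: c[3]=0 c[5]=1 c[6]=0 c[7]=1 c[9]=1 c[10]=1 c[11]=0 c[12]=1 c[13]=0 c[14]=1 c[15]=0
Data = 01011101010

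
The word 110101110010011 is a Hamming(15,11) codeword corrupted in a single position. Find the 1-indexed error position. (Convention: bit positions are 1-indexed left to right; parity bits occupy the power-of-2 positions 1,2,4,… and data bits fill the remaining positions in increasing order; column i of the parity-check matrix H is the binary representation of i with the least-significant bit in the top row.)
Syndrome s = H · r^T (mod 2), r = 110101110010011:
  s[0] = (101010101010101)·(110101110010011) mod 2 = 1+0+0+0+0+0+1+0+0+0+1+0+0+0+1 mod 2 = 0
  s[1] = (011001100110011)·(110101110010011) mod 2 = 0+1+0+0+0+1+1+0+0+0+1+0+0+1+1 mod 2 = 0
  s[2] = (000111100001111)·(110101110010011) mod 2 = 0+0+0+1+0+1+1+0+0+0+0+0+0+1+1 mod 2 = 1
  s[3] = (000000011111111)·(110101110010011) mod 2 = 0+0+0+0+0+0+0+1+0+0+1+0+0+1+1 mod 2 = 0
Syndrome = 0010
Column i of H is the binary representation of i, so the syndrome is the binary index of the flipped bit.
Read s = 0010 with s[0] as LSB: 0·2^0 + 0·2^1 + 1·2^2 + 0·2^3 = 4.
Error is at bit position 4.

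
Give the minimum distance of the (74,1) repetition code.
d_min = 74 (the only two codewords are 0…0 and 1…1, differing in all 74 positions).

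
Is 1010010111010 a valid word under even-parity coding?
Sum of all bits: 1+0+1+0+0+1+0+1+1+1+0+1+0 = 7; 7 mod 2 = 1. Result is 1 → parity error detected.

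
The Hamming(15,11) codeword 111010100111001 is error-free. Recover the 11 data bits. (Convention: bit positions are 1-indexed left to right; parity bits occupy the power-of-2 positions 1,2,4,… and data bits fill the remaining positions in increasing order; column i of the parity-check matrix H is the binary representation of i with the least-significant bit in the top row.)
Parity bits occupy power-of-2 positions; data bits are at positions {3,5,6,7,9,10,11,12,13,14,15} (1-indexed).
Extract: c[3]=1 c[5]=1 c[6]=0 c[7]=1 c[9]=0 c[10]=1 c[11]=1 c[12]=1 c[13]=0 c[14]=0 c[15]=1
Data = 11010111001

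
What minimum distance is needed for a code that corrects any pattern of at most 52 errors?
Correcting t errors requires d_min ≥ 2t + 1 = 2·52 + 1 = 105.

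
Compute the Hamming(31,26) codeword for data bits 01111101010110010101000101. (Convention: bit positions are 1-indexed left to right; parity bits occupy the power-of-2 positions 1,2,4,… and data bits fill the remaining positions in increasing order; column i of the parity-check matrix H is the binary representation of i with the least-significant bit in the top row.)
Codeword c = d · G (mod 2), d = 01111101010110010101000101:
  c[0] = d·G[:,0] = (01111101010110010101000101)·(11011010101101010101010101) mod 2 = 0+1+0+1+1+0+0+0+0+0+0+1+0+0+0+1+0+1+0+1+0+0+0+1+0+1 mod 2 = 1
  c[1] = d·G[:,1] = (01111101010110010101000101)·(10110110011011001100110011) mod 2 = 0+0+1+1+0+1+0+0+0+1+0+0+1+0+0+0+0+1+0+0+0+0+0+0+0+1 mod 2 = 1
  c[2] = d·G[:,2] = (01111101010110010101000101)·(10000000000000000000000000) mod 2 = 0+0+0+0+0+0+0+0+0+0+0+0+0+0+0+0+0+0+0+0+0+0+0+0+0+0 mod 2 = 0
  c[3] = d·G[:,3] = (01111101010110010101000101)·(01110001111000111100001111) mod 2 = 0+1+1+1+0+0+0+1+0+1+0+0+0+0+0+1+0+1+0+0+0+0+0+1+0+1 mod 2 = 1
  c[4] = d·G[:,4] = (01111101010110010101000101)·(01000000000000000000000000) mod 2 = 0+1+0+0+0+0+0+0+0+0+0+0+0+0+0+0+0+0+0+0+0+0+0+0+0+0 mod 2 = 1
  c[5] = d·G[:,5] = (01111101010110010101000101)·(00100000000000000000000000) mod 2 = 0+0+1+0+0+0+0+0+0+0+0+0+0+0+0+0+0+0+0+0+0+0+0+0+0+0 mod 2 = 1
  c[6] = d·G[:,6] = (01111101010110010101000101)·(00010000000000000000000000) mod 2 = 0+0+0+1+0+0+0+0+0+0+0+0+0+0+0+0+0+0+0+0+0+0+0+0+0+0 mod 2 = 1
  c[7] = d·G[:,7] = (01111101010110010101000101)·(00001111111000000011111111) mod 2 = 0+0+0+0+1+1+0+1+0+1+0+0+0+0+0+0+0+0+0+1+0+0+0+1+0+1 mod 2 = 1
  c[8] = d·G[:,8] = (01111101010110010101000101)·(00001000000000000000000000) mod 2 = 0+0+0+0+1+0+0+0+0+0+0+0+0+0+0+0+0+0+0+0+0+0+0+0+0+0 mod 2 = 1
  c[9] = d·G[:,9] = (01111101010110010101000101)·(00000100000000000000000000) mod 2 = 0+0+0+0+0+1+0+0+0+0+0+0+0+0+0+0+0+0+0+0+0+0+0+0+0+0 mod 2 = 1
  c[10] = d·G[:,10] = (01111101010110010101000101)·(00000010000000000000000000) mod 2 = 0+0+0+0+0+0+0+0+0+0+0+0+0+0+0+0+0+0+0+0+0+0+0+0+0+0 mod 2 = 0
  c[11] = d·G[:,11] = (01111101010110010101000101)·(00000001000000000000000000) mod 2 = 0+0+0+0+0+0+0+1+0+0+0+0+0+0+0+0+0+0+0+0+0+0+0+0+0+0 mod 2 = 1
  c[12] = d·G[:,12] = (01111101010110010101000101)·(00000000100000000000000000) mod 2 = 0+0+0+0+0+0+0+0+0+0+0+0+0+0+0+0+0+0+0+0+0+0+0+0+0+0 mod 2 = 0
  c[13] = d·G[:,13] = (01111101010110010101000101)·(00000000010000000000000000) mod 2 = 0+0+0+0+0+0+0+0+0+1+0+0+0+0+0+0+0+0+0+0+0+0+0+0+0+0 mod 2 = 1
  c[14] = d·G[:,14] = (01111101010110010101000101)·(00000000001000000000000000) mod 2 = 0+0+0+0+0+0+0+0+0+0+0+0+0+0+0+0+0+0+0+0+0+0+0+0+0+0 mod 2 = 0
  c[15] = d·G[:,15] = (01111101010110010101000101)·(00000000000111111111111111) mod 2 = 0+0+0+0+0+0+0+0+0+0+0+1+1+0+0+1+0+1+0+1+0+0+0+1+0+1 mod 2 = 1
  c[16] = d·G[:,16] = (01111101010110010101000101)·(00000000000100000000000000) mod 2 = 0+0+0+0+0+0+0+0+0+0+0+1+0+0+0+0+0+0+0+0+0+0+0+0+0+0 mod 2 = 1
  c[17] = d·G[:,17] = (01111101010110010101000101)·(00000000000010000000000000) mod 2 = 0+0+0+0+0+0+0+0+0+0+0+0+1+0+0+0+0+0+0+0+0+0+0+0+0+0 mod 2 = 1
  c[18] = d·G[:,18] = (01111101010110010101000101)·(00000000000001000000000000) mod 2 = 0+0+0+0+0+0+0+0+0+0+0+0+0+0+0+0+0+0+0+0+0+0+0+0+0+0 mod 2 = 0
  c[19] = d·G[:,19] = (01111101010110010101000101)·(00000000000000100000000000) mod 2 = 0+0+0+0+0+0+0+0+0+0+0+0+0+0+0+0+0+0+0+0+0+0+0+0+0+0 mod 2 = 0
  c[20] = d·G[:,20] = (01111101010110010101000101)·(00000000000000010000000000) mod 2 = 0+0+0+0+0+0+0+0+0+0+0+0+0+0+0+1+0+0+0+0+0+0+0+0+0+0 mod 2 = 1
  c[21] = d·G[:,21] = (01111101010110010101000101)·(00000000000000001000000000) mod 2 = 0+0+0+0+0+0+0+0+0+0+0+0+0+0+0+0+0+0+0+0+0+0+0+0+0+0 mod 2 = 0
  c[22] = d·G[:,22] = (01111101010110010101000101)·(00000000000000000100000000) mod 2 = 0+0+0+0+0+0+0+0+0+0+0+0+0+0+0+0+0+1+0+0+0+0+0+0+0+0 mod 2 = 1
  c[23] = d·G[:,23] = (01111101010110010101000101)·(00000000000000000010000000) mod 2 = 0+0+0+0+0+0+0+0+0+0+0+0+0+0+0+0+0+0+0+0+0+0+0+0+0+0 mod 2 = 0
  c[24] = d·G[:,24] = (01111101010110010101000101)·(00000000000000000001000000) mod 2 = 0+0+0+0+0+0+0+0+0+0+0+0+0+0+0+0+0+0+0+1+0+0+0+0+0+0 mod 2 = 1
  c[25] = d·G[:,25] = (01111101010110010101000101)·(00000000000000000000100000) mod 2 = 0+0+0+0+0+0+0+0+0+0+0+0+0+0+0+0+0+0+0+0+0+0+0+0+0+0 mod 2 = 0
  c[26] = d·G[:,26] = (01111101010110010101000101)·(00000000000000000000010000) mod 2 = 0+0+0+0+0+0+0+0+0+0+0+0+0+0+0+0+0+0+0+0+0+0+0+0+0+0 mod 2 = 0
  c[27] = d·G[:,27] = (01111101010110010101000101)·(00000000000000000000001000) mod 2 = 0+0+0+0+0+0+0+0+0+0+0+0+0+0+0+0+0+0+0+0+0+0+0+0+0+0 mod 2 = 0
  c[28] = d·G[:,28] = (01111101010110010101000101)·(00000000000000000000000100) mod 2 = 0+0+0+0+0+0+0+0+0+0+0+0+0+0+0+0+0+0+0+0+0+0+0+1+0+0 mod 2 = 1
  c[29] = d·G[:,29] = (01111101010110010101000101)·(00000000000000000000000010) mod 2 = 0+0+0+0+0+0+0+0+0+0+0+0+0+0+0+0+0+0+0+0+0+0+0+0+0+0 mod 2 = 0
  c[30] = d·G[:,30] = (01111101010110010101000101)·(00000000000000000000000001) mod 2 = 0+0+0+0+0+0+0+0+0+0+0+0+0+0+0+0+0+0+0+0+0+0+0+0+0+1 mod 2 = 1
Codeword = 1101111111010101110010101000101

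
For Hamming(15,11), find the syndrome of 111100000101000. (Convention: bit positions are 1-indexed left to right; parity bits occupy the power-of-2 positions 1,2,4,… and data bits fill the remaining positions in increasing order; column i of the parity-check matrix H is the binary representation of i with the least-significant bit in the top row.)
Syndrome s = H · r^T (mod 2), r = 111100000101000:
  s[0] = (101010101010101)·(111100000101000) mod 2 = 1+0+1+0+0+0+0+0+0+0+0+0+0+0+0 mod 2 = 0
  s[1] = (011001100110011)·(111100000101000) mod 2 = 0+1+1+0+0+0+0+0+0+1+0+0+0+0+0 mod 2 = 1
  s[2] = (000111100001111)·(111100000101000) mod 2 = 0+0+0+1+0+0+0+0+0+0+0+1+0+0+0 mod 2 = 0
  s[3] = (000000011111111)·(111100000101000) mod 2 = 0+0+0+0+0+0+0+0+0+1+0+1+0+0+0 mod 2 = 0
Syndrome = 0100
Non-zero syndrome: error at position 2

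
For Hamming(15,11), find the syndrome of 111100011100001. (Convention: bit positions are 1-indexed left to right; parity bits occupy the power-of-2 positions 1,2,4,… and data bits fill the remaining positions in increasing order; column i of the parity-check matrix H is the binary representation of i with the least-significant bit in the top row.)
Syndrome s = H · r^T (mod 2), r = 111100011100001:
  s[0] = (101010101010101)·(111100011100001) mod 2 = 1+0+1+0+0+0+0+0+1+0+0+0+0+0+1 mod 2 = 0
  s[1] = (011001100110011)·(111100011100001) mod 2 = 0+1+1+0+0+0+0+0+0+1+0+0+0+0+1 mod 2 = 0
  s[2] = (000111100001111)·(111100011100001) mod 2 = 0+0+0+1+0+0+0+0+0+0+0+0+0+0+1 mod 2 = 0
  s[3] = (000000011111111)·(111100011100001) mod 2 = 0+0+0+0+0+0+0+1+1+1+0+0+0+0+1 mod 2 = 0
Syndrome = 0000
s = 0: no error detected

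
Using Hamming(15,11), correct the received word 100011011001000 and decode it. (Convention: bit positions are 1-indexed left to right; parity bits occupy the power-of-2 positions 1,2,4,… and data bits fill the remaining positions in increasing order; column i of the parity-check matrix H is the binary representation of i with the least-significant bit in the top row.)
Syndrome s = H · r^T (mod 2), r = 100011011001000:
  s[0] = (101010101010101)·(100011011001000) mod 2 = 1+0+0+0+1+0+0+0+1+0+0+0+0+0+0 mod 2 = 1
  s[1] = (011001100110011)·(100011011001000) mod 2 = 0+0+0+0+0+1+0+0+0+0+0+0+0+0+0 mod 2 = 1
  s[2] = (000111100001111)·(100011011001000) mod 2 = 0+0+0+0+1+1+0+0+0+0+0+1+0+0+0 mod 2 = 1
  s[3] = (000000011111111)·(100011011001000) mod 2 = 0+0+0+0+0+0+0+1+1+0+0+1+0+0+0 mod 2 = 1
Syndrome = 1111
Column 15 of H equals this syndrome → error at bit 15 (1-indexed).
Flip bit 15: 100011011001000 → 100011011001001
Extract data bits at positions {3,5,6,7,9,10,11,12,13,14,15}: 01101001001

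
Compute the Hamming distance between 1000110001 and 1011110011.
XOR = 0011000010, count of 1s = 3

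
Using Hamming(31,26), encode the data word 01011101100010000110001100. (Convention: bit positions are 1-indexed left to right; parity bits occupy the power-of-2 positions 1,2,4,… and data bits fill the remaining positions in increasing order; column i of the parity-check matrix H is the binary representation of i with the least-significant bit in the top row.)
Codeword c = d · G (mod 2), d = 01011101100010000110001100:
  c[0] = d·G[:,0] = (01011101100010000110001100)·(11011010101101010101010101) mod 2 = 0+1+0+1+1+0+0+0+1+0+0+0+0+0+0+0+0+1+0+0+0+0+0+1+0+0 mod 2 = 0
  c[1] = d·G[:,1] = (01011101100010000110001100)·(10110110011011001100110011) mod 2 = 0+0+0+1+0+1+0+0+0+0+0+0+1+0+0+0+0+1+0+0+0+0+0+0+0+0 mod 2 = 0
  c[2] = d·G[:,2] = (01011101100010000110001100)·(10000000000000000000000000) mod 2 = 0+0+0+0+0+0+0+0+0+0+0+0+0+0+0+0+0+0+0+0+0+0+0+0+0+0 mod 2 = 0
  c[3] = d·G[:,3] = (01011101100010000110001100)·(01110001111000111100001111) mod 2 = 0+1+0+1+0+0+0+1+1+0+0+0+0+0+0+0+0+1+0+0+0+0+1+1+0+0 mod 2 = 1
  c[4] = d·G[:,4] = (01011101100010000110001100)·(01000000000000000000000000) mod 2 = 0+1+0+0+0+0+0+0+0+0+0+0+0+0+0+0+0+0+0+0+0+0+0+0+0+0 mod 2 = 1
  c[5] = d·G[:,5] = (01011101100010000110001100)·(00100000000000000000000000) mod 2 = 0+0+0+0+0+0+0+0+0+0+0+0+0+0+0+0+0+0+0+0+0+0+0+0+0+0 mod 2 = 0
  c[6] = d·G[:,6] = (01011101100010000110001100)·(00010000000000000000000000) mod 2 = 0+0+0+1+0+0+0+0+0+0+0+0+0+0+0+0+0+0+0+0+0+0+0+0+0+0 mod 2 = 1
  c[7] = d·G[:,7] = (01011101100010000110001100)·(00001111111000000011111111) mod 2 = 0+0+0+0+1+1+0+1+1+0+0+0+0+0+0+0+0+0+1+0+0+0+1+1+0+0 mod 2 = 1
  c[8] = d·G[:,8] = (01011101100010000110001100)·(00001000000000000000000000) mod 2 = 0+0+0+0+1+0+0+0+0+0+0+0+0+0+0+0+0+0+0+0+0+0+0+0+0+0 mod 2 = 1
  c[9] = d·G[:,9] = (01011101100010000110001100)·(00000100000000000000000000) mod 2 = 0+0+0+0+0+1+0+0+0+0+0+0+0+0+0+0+0+0+0+0+0+0+0+0+0+0 mod 2 = 1
  c[10] = d·G[:,10] = (01011101100010000110001100)·(00000010000000000000000000) mod 2 = 0+0+0+0+0+0+0+0+0+0+0+0+0+0+0+0+0+0+0+0+0+0+0+0+0+0 mod 2 = 0
  c[11] = d·G[:,11] = (01011101100010000110001100)·(00000001000000000000000000) mod 2 = 0+0+0+0+0+0+0+1+0+0+0+0+0+0+0+0+0+0+0+0+0+0+0+0+0+0 mod 2 = 1
  c[12] = d·G[:,12] = (01011101100010000110001100)·(00000000100000000000000000) mod 2 = 0+0+0+0+0+0+0+0+1+0+0+0+0+0+0+0+0+0+0+0+0+0+0+0+0+0 mod 2 = 1
  c[13] = d·G[:,13] = (01011101100010000110001100)·(00000000010000000000000000) mod 2 = 0+0+0+0+0+0+0+0+0+0+0+0+0+0+0+0+0+0+0+0+0+0+0+0+0+0 mod 2 = 0
  c[14] = d·G[:,14] = (01011101100010000110001100)·(00000000001000000000000000) mod 2 = 0+0+0+0+0+0+0+0+0+0+0+0+0+0+0+0+0+0+0+0+0+0+0+0+0+0 mod 2 = 0
  c[15] = d·G[:,15] = (01011101100010000110001100)·(00000000000111111111111111) mod 2 = 0+0+0+0+0+0+0+0+0+0+0+0+1+0+0+0+0+1+1+0+0+0+1+1+0+0 mod 2 = 1
  c[16] = d·G[:,16] = (01011101100010000110001100)·(00000000000100000000000000) mod 2 = 0+0+0+0+0+0+0+0+0+0+0+0+0+0+0+0+0+0+0+0+0+0+0+0+0+0 mod 2 = 0
  c[17] = d·G[:,17] = (01011101100010000110001100)·(00000000000010000000000000) mod 2 = 0+0+0+0+0+0+0+0+0+0+0+0+1+0+0+0+0+0+0+0+0+0+0+0+0+0 mod 2 = 1
  c[18] = d·G[:,18] = (01011101100010000110001100)·(00000000000001000000000000) mod 2 = 0+0+0+0+0+0+0+0+0+0+0+0+0+0+0+0+0+0+0+0+0+0+0+0+0+0 mod 2 = 0
  c[19] = d·G[:,19] = (01011101100010000110001100)·(00000000000000100000000000) mod 2 = 0+0+0+0+0+0+0+0+0+0+0+0+0+0+0+0+0+0+0+0+0+0+0+0+0+0 mod 2 = 0
  c[20] = d·G[:,20] = (01011101100010000110001100)·(00000000000000010000000000) mod 2 = 0+0+0+0+0+0+0+0+0+0+0+0+0+0+0+0+0+0+0+0+0+0+0+0+0+0 mod 2 = 0
  c[21] = d·G[:,21] = (01011101100010000110001100)·(00000000000000001000000000) mod 2 = 0+0+0+0+0+0+0+0+0+0+0+0+0+0+0+0+0+0+0+0+0+0+0+0+0+0 mod 2 = 0
  c[22] = d·G[:,22] = (01011101100010000110001100)·(00000000000000000100000000) mod 2 = 0+0+0+0+0+0+0+0+0+0+0+0+0+0+0+0+0+1+0+0+0+0+0+0+0+0 mod 2 = 1
  c[23] = d·G[:,23] = (01011101100010000110001100)·(00000000000000000010000000) mod 2 = 0+0+0+0+0+0+0+0+0+0+0+0+0+0+0+0+0+0+1+0+0+0+0+0+0+0 mod 2 = 1
  c[24] = d·G[:,24] = (01011101100010000110001100)·(00000000000000000001000000) mod 2 = 0+0+0+0+0+0+0+0+0+0+0+0+0+0+0+0+0+0+0+0+0+0+0+0+0+0 mod 2 = 0
  c[25] = d·G[:,25] = (01011101100010000110001100)·(00000000000000000000100000) mod 2 = 0+0+0+0+0+0+0+0+0+0+0+0+0+0+0+0+0+0+0+0+0+0+0+0+0+0 mod 2 = 0
  c[26] = d·G[:,26] = (01011101100010000110001100)·(00000000000000000000010000) mod 2 = 0+0+0+0+0+0+0+0+0+0+0+0+0+0+0+0+0+0+0+0+0+0+0+0+0+0 mod 2 = 0
  c[27] = d·G[:,27] = (01011101100010000110001100)·(00000000000000000000001000) mod 2 = 0+0+0+0+0+0+0+0+0+0+0+0+0+0+0+0+0+0+0+0+0+0+1+0+0+0 mod 2 = 1
  c[28] = d·G[:,28] = (01011101100010000110001100)·(00000000000000000000000100) mod 2 = 0+0+0+0+0+0+0+0+0+0+0+0+0+0+0+0+0+0+0+0+0+0+0+1+0+0 mod 2 = 1
  c[29] = d·G[:,29] = (01011101100010000110001100)·(00000000000000000000000010) mod 2 = 0+0+0+0+0+0+0+0+0+0+0+0+0+0+0+0+0+0+0+0+0+0+0+0+0+0 mod 2 = 0
  c[30] = d·G[:,30] = (01011101100010000110001100)·(00000000000000000000000001) mod 2 = 0+0+0+0+0+0+0+0+0+0+0+0+0+0+0+0+0+0+0+0+0+0+0+0+0+0 mod 2 = 0
Codeword = 0001101111011001010000110001100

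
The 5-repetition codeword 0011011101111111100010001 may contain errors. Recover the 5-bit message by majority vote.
Split into 5-bit blocks and majority-vote each:
  block 1 = 00110: 2 ones, 3 zeros → 0
  block 2 = 11101: 4 ones, 1 zeros → 1
  block 3 = 11111: 5 ones, 0 zeros → 1
  block 4 = 11000: 2 ones, 3 zeros → 0
  block 5 = 10001: 2 ones, 3 zeros → 0
Decoded = 01100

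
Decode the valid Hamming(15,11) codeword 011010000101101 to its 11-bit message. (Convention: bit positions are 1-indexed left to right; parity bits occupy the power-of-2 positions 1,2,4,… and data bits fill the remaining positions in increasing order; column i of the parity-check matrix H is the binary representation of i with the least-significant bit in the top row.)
Parity bits occupy power-of-2 positions; data bits are at positions {3,5,6,7,9,10,11,12,13,14,15} (1-indexed).
Extract: c[3]=1 c[5]=1 c[6]=0 c[7]=0 c[9]=0 c[10]=1 c[11]=0 c[12]=1 c[13]=1 c[14]=0 c[15]=1
Data = 11000101101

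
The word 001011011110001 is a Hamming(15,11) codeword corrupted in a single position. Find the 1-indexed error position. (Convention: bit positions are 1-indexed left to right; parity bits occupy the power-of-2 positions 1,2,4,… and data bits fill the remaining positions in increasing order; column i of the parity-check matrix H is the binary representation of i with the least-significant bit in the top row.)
Syndrome s = H · r^T (mod 2), r = 001011011110001:
  s[0] = (101010101010101)·(001011011110001) mod 2 = 0+0+1+0+1+0+0+0+1+0+1+0+0+0+1 mod 2 = 1
  s[1] = (011001100110011)·(001011011110001) mod 2 = 0+0+1+0+0+1+0+0+0+1+1+0+0+0+1 mod 2 = 1
  s[2] = (000111100001111)·(001011011110001) mod 2 = 0+0+0+0+1+1+0+0+0+0+0+0+0+0+1 mod 2 = 1
  s[3] = (000000011111111)·(001011011110001) mod 2 = 0+0+0+0+0+0+0+1+1+1+1+0+0+0+1 mod 2 = 1
Syndrome = 1111
Column i of H is the binary representation of i, so the syndrome is the binary index of the flipped bit.
Read s = 1111 with s[0] as LSB: 1·2^0 + 1·2^1 + 1·2^2 + 1·2^3 = 15.
Error is at bit position 15.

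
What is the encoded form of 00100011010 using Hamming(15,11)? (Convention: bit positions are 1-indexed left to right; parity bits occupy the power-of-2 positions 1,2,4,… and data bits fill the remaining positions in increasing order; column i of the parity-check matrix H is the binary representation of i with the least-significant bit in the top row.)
Codeword c = d · G (mod 2), d = 00100011010:
  c[0] = d·G[:,0] = (00100011010)·(11011010101) mod 2 = 0+0+0+0+0+0+1+0+0+0+0 mod 2 = 1
  c[1] = d·G[:,1] = (00100011010)·(10110110011) mod 2 = 0+0+1+0+0+0+1+0+0+1+0 mod 2 = 1
  c[2] = d·G[:,2] = (00100011010)·(10000000000) mod 2 = 0+0+0+0+0+0+0+0+0+0+0 mod 2 = 0
  c[3] = d·G[:,3] = (00100011010)·(01110001111) mod 2 = 0+0+1+0+0+0+0+1+0+1+0 mod 2 = 1
  c[4] = d·G[:,4] = (00100011010)·(01000000000) mod 2 = 0+0+0+0+0+0+0+0+0+0+0 mod 2 = 0
  c[5] = d·G[:,5] = (00100011010)·(00100000000) mod 2 = 0+0+1+0+0+0+0+0+0+0+0 mod 2 = 1
  c[6] = d·G[:,6] = (00100011010)·(00010000000) mod 2 = 0+0+0+0+0+0+0+0+0+0+0 mod 2 = 0
  c[7] = d·G[:,7] = (00100011010)·(00001111111) mod 2 = 0+0+0+0+0+0+1+1+0+1+0 mod 2 = 1
  c[8] = d·G[:,8] = (00100011010)·(00001000000) mod 2 = 0+0+0+0+0+0+0+0+0+0+0 mod 2 = 0
  c[9] = d·G[:,9] = (00100011010)·(00000100000) mod 2 = 0+0+0+0+0+0+0+0+0+0+0 mod 2 = 0
  c[10] = d·G[:,10] = (00100011010)·(00000010000) mod 2 = 0+0+0+0+0+0+1+0+0+0+0 mod 2 = 1
  c[11] = d·G[:,11] = (00100011010)·(00000001000) mod 2 = 0+0+0+0+0+0+0+1+0+0+0 mod 2 = 1
  c[12] = d·G[:,12] = (00100011010)·(00000000100) mod 2 = 0+0+0+0+0+0+0+0+0+0+0 mod 2 = 0
  c[13] = d·G[:,13] = (00100011010)·(00000000010) mod 2 = 0+0+0+0+0+0+0+0+0+1+0 mod 2 = 1
  c[14] = d·G[:,14] = (00100011010)·(00000000001) mod 2 = 0+0+0+0+0+0+0+0+0+0+0 mod 2 = 0
Codeword = 110101010011010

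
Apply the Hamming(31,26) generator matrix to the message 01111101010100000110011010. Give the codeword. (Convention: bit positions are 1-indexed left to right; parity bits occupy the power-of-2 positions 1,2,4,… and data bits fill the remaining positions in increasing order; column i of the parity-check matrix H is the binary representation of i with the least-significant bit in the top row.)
Codeword c = d · G (mod 2), d = 01111101010100000110011010:
  c[0] = d·G[:,0] = (01111101010100000110011010)·(11011010101101010101010101) mod 2 = 0+1+0+1+1+0+0+0+0+0+0+1+0+0+0+0+0+1+0+0+0+1+0+0+0+0 mod 2 = 0
  c[1] = d·G[:,1] = (01111101010100000110011010)·(10110110011011001100110011) mod 2 = 0+0+1+1+0+1+0+0+0+1+0+0+0+0+0+0+0+1+0+0+0+1+0+0+1+0 mod 2 = 1
  c[2] = d·G[:,2] = (01111101010100000110011010)·(10000000000000000000000000) mod 2 = 0+0+0+0+0+0+0+0+0+0+0+0+0+0+0+0+0+0+0+0+0+0+0+0+0+0 mod 2 = 0
  c[3] = d·G[:,3] = (01111101010100000110011010)·(01110001111000111100001111) mod 2 = 0+1+1+1+0+0+0+1+0+1+0+0+0+0+0+0+0+1+0+0+0+0+1+0+1+0 mod 2 = 0
  c[4] = d·G[:,4] = (01111101010100000110011010)·(01000000000000000000000000) mod 2 = 0+1+0+0+0+0+0+0+0+0+0+0+0+0+0+0+0+0+0+0+0+0+0+0+0+0 mod 2 = 1
  c[5] = d·G[:,5] = (01111101010100000110011010)·(00100000000000000000000000) mod 2 = 0+0+1+0+0+0+0+0+0+0+0+0+0+0+0+0+0+0+0+0+0+0+0+0+0+0 mod 2 = 1
  c[6] = d·G[:,6] = (01111101010100000110011010)·(00010000000000000000000000) mod 2 = 0+0+0+1+0+0+0+0+0+0+0+0+0+0+0+0+0+0+0+0+0+0+0+0+0+0 mod 2 = 1
  c[7] = d·G[:,7] = (01111101010100000110011010)·(00001111111000000011111111) mod 2 = 0+0+0+0+1+1+0+1+0+1+0+0+0+0+0+0+0+0+1+0+0+1+1+0+1+0 mod 2 = 0
  c[8] = d·G[:,8] = (01111101010100000110011010)·(00001000000000000000000000) mod 2 = 0+0+0+0+1+0+0+0+0+0+0+0+0+0+0+0+0+0+0+0+0+0+0+0+0+0 mod 2 = 1
  c[9] = d·G[:,9] = (01111101010100000110011010)·(00000100000000000000000000) mod 2 = 0+0+0+0+0+1+0+0+0+0+0+0+0+0+0+0+0+0+0+0+0+0+0+0+0+0 mod 2 = 1
  c[10] = d·G[:,10] = (01111101010100000110011010)·(00000010000000000000000000) mod 2 = 0+0+0+0+0+0+0+0+0+0+0+0+0+0+0+0+0+0+0+0+0+0+0+0+0+0 mod 2 = 0
  c[11] = d·G[:,11] = (01111101010100000110011010)·(00000001000000000000000000) mod 2 = 0+0+0+0+0+0+0+1+0+0+0+0+0+0+0+0+0+0+0+0+0+0+0+0+0+0 mod 2 = 1
  c[12] = d·G[:,12] = (01111101010100000110011010)·(00000000100000000000000000) mod 2 = 0+0+0+0+0+0+0+0+0+0+0+0+0+0+0+0+0+0+0+0+0+0+0+0+0+0 mod 2 = 0
  c[13] = d·G[:,13] = (01111101010100000110011010)·(00000000010000000000000000) mod 2 = 0+0+0+0+0+0+0+0+0+1+0+0+0+0+0+0+0+0+0+0+0+0+0+0+0+0 mod 2 = 1
  c[14] = d·G[:,14] = (01111101010100000110011010)·(00000000001000000000000000) mod 2 = 0+0+0+0+0+0+0+0+0+0+0+0+0+0+0+0+0+0+0+0+0+0+0+0+0+0 mod 2 = 0
  c[15] = d·G[:,15] = (01111101010100000110011010)·(00000000000111111111111111) mod 2 = 0+0+0+0+0+0+0+0+0+0+0+1+0+0+0+0+0+1+1+0+0+1+1+0+1+0 mod 2 = 0
  c[16] = d·G[:,16] = (01111101010100000110011010)·(00000000000100000000000000) mod 2 = 0+0+0+0+0+0+0+0+0+0+0+1+0+0+0+0+0+0+0+0+0+0+0+0+0+0 mod 2 = 1
  c[17] = d·G[:,17] = (01111101010100000110011010)·(00000000000010000000000000) mod 2 = 0+0+0+0+0+0+0+0+0+0+0+0+0+0+0+0+0+0+0+0+0+0+0+0+0+0 mod 2 = 0
  c[18] = d·G[:,18] = (01111101010100000110011010)·(00000000000001000000000000) mod 2 = 0+0+0+0+0+0+0+0+0+0+0+0+0+0+0+0+0+0+0+0+0+0+0+0+0+0 mod 2 = 0
  c[19] = d·G[:,19] = (01111101010100000110011010)·(00000000000000100000000000) mod 2 = 0+0+0+0+0+0+0+0+0+0+0+0+0+0+0+0+0+0+0+0+0+0+0+0+0+0 mod 2 = 0
  c[20] = d·G[:,20] = (01111101010100000110011010)·(00000000000000010000000000) mod 2 = 0+0+0+0+0+0+0+0+0+0+0+0+0+0+0+0+0+0+0+0+0+0+0+0+0+0 mod 2 = 0
  c[21] = d·G[:,21] = (01111101010100000110011010)·(00000000000000001000000000) mod 2 = 0+0+0+0+0+0+0+0+0+0+0+0+0+0+0+0+0+0+0+0+0+0+0+0+0+0 mod 2 = 0
  c[22] = d·G[:,22] = (01111101010100000110011010)·(00000000000000000100000000) mod 2 = 0+0+0+0+0+0+0+0+0+0+0+0+0+0+0+0+0+1+0+0+0+0+0+0+0+0 mod 2 = 1
  c[23] = d·G[:,23] = (01111101010100000110011010)·(00000000000000000010000000) mod 2 = 0+0+0+0+0+0+0+0+0+0+0+0+0+0+0+0+0+0+1+0+0+0+0+0+0+0 mod 2 = 1
  c[24] = d·G[:,24] = (01111101010100000110011010)·(00000000000000000001000000) mod 2 = 0+0+0+0+0+0+0+0+0+0+0+0+0+0+0+0+0+0+0+0+0+0+0+0+0+0 mod 2 = 0
  c[25] = d·G[:,25] = (01111101010100000110011010)·(00000000000000000000100000) mod 2 = 0+0+0+0+0+0+0+0+0+0+0+0+0+0+0+0+0+0+0+0+0+0+0+0+0+0 mod 2 = 0
  c[26] = d·G[:,26] = (01111101010100000110011010)·(00000000000000000000010000) mod 2 = 0+0+0+0+0+0+0+0+0+0+0+0+0+0+0+0+0+0+0+0+0+1+0+0+0+0 mod 2 = 1
  c[27] = d·G[:,27] = (01111101010100000110011010)·(00000000000000000000001000) mod 2 = 0+0+0+0+0+0+0+0+0+0+0+0+0+0+0+0+0+0+0+0+0+0+1+0+0+0 mod 2 = 1
  c[28] = d·G[:,28] = (01111101010100000110011010)·(00000000000000000000000100) mod 2 = 0+0+0+0+0+0+0+0+0+0+0+0+0+0+0+0+0+0+0+0+0+0+0+0+0+0 mod 2 = 0
  c[29] = d·G[:,29] = (01111101010100000110011010)·(00000000000000000000000010) mod 2 = 0+0+0+0+0+0+0+0+0+0+0+0+0+0+0+0+0+0+0+0+0+0+0+0+1+0 mod 2 = 1
  c[30] = d·G[:,30] = (01111101010100000110011010)·(00000000000000000000000001) mod 2 = 0+0+0+0+0+0+0+0+0+0+0+0+0+0+0+0+0+0+0+0+0+0+0+0+0+0 mod 2 = 0
Codeword = 0100111011010100100000110011010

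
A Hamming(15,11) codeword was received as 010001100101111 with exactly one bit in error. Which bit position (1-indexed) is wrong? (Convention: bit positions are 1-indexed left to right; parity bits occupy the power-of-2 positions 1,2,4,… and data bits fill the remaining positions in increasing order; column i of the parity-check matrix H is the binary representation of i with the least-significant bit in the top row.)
Syndrome s = H · r^T (mod 2), r = 010001100101111:
  s[0] = (101010101010101)·(010001100101111) mod 2 = 0+0+0+0+0+0+1+0+0+0+0+0+1+0+1 mod 2 = 1
  s[1] = (011001100110011)·(010001100101111) mod 2 = 0+1+0+0+0+1+1+0+0+1+0+0+0+1+1 mod 2 = 0
  s[2] = (000111100001111)·(010001100101111) mod 2 = 0+0+0+0+0+1+1+0+0+0+0+1+1+1+1 mod 2 = 0
  s[3] = (000000011111111)·(010001100101111) mod 2 = 0+0+0+0+0+0+0+0+0+1+0+1+1+1+1 mod 2 = 1
Syndrome = 1001
Column i of H is the binary representation of i, so the syndrome is the binary index of the flipped bit.
Read s = 1001 with s[0] as LSB: 1·2^0 + 0·2^1 + 0·2^2 + 1·2^3 = 9.
Error is at bit position 9.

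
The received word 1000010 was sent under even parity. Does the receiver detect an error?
Sum of received bits: 1+0+0+0+0+1+0 = 2; 2 mod 2 = 0. Result is 0 → no error detected.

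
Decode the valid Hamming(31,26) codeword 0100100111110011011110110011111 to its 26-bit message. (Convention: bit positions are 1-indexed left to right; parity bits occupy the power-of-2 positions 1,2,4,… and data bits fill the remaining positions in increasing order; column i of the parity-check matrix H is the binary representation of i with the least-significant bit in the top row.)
Parity bits occupy power-of-2 positions; data bits are at positions {3,5,6,7,9,10,11,12,13,14,15,17,18,19,20,21,22,23,24,25,26,27,28,29,30,31} (1-indexed).
Extract: c[3]=0 c[5]=1 c[6]=0 c[7]=0 c[9]=1 c[10]=1 c[11]=1 c[12]=1 c[13]=0 c[14]=0 c[15]=1 c[17]=0 c[18]=1 c[19]=1 c[20]=1 c[21]=1 c[22]=0 c[23]=1 c[24]=1 c[25]=0 c[26]=0 c[27]=1 c[28]=1 c[29]=1 c[30]=1 c[31]=1
Data = 01001111001011110110011111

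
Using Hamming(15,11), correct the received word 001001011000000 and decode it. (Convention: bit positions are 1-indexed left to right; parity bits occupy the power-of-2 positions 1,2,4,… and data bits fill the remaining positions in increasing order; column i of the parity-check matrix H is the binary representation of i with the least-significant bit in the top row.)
Syndrome s = H · r^T (mod 2), r = 001001011000000:
  s[0] = (101010101010101)·(001001011000000) mod 2 = 0+0+1+0+0+0+0+0+1+0+0+0+0+0+0 mod 2 = 0
  s[1] = (011001100110011)·(001001011000000) mod 2 = 0+0+1+0+0+1+0+0+0+0+0+0+0+0+0 mod 2 = 0
  s[2] = (000111100001111)·(001001011000000) mod 2 = 0+0+0+0+0+1+0+0+0+0+0+0+0+0+0 mod 2 = 1
  s[3] = (000000011111111)·(001001011000000) mod 2 = 0+0+0+0+0+0+0+1+1+0+0+0+0+0+0 mod 2 = 0
Syndrome = 0010
Column 4 of H equals this syndrome → error at bit 4 (1-indexed).
Flip bit 4: 001001011000000 → 001101011000000
Extract data bits at positions {3,5,6,7,9,10,11,12,13,14,15}: 10101000000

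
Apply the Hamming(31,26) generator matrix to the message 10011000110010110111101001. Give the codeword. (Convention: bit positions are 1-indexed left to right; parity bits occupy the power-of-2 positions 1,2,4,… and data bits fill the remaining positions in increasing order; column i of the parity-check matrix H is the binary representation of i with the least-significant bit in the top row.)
Codeword c = d · G (mod 2), d = 10011000110010110111101001:
  c[0] = d·G[:,0] = (10011000110010110111101001)·(11011010101101010101010101) mod 2 = 1+0+0+1+1+0+0+0+1+0+0+0+0+0+0+1+0+1+0+1+0+0+0+0+0+1 mod 2 = 0
  c[1] = d·G[:,1] = (10011000110010110111101001)·(10110110011011001100110011) mod 2 = 1+0+0+1+0+0+0+0+0+1+0+0+1+0+0+0+0+1+0+0+1+0+0+0+0+1 mod 2 = 1
  c[2] = d·G[:,2] = (10011000110010110111101001)·(10000000000000000000000000) mod 2 = 1+0+0+0+0+0+0+0+0+0+0+0+0+0+0+0+0+0+0+0+0+0+0+0+0+0 mod 2 = 1
  c[3] = d·G[:,3] = (10011000110010110111101001)·(01110001111000111100001111) mod 2 = 0+0+0+1+0+0+0+0+1+1+0+0+0+0+1+1+0+1+0+0+0+0+1+0+0+1 mod 2 = 0
  c[4] = d·G[:,4] = (10011000110010110111101001)·(01000000000000000000000000) mod 2 = 0+0+0+0+0+0+0+0+0+0+0+0+0+0+0+0+0+0+0+0+0+0+0+0+0+0 mod 2 = 0
  c[5] = d·G[:,5] = (10011000110010110111101001)·(00100000000000000000000000) mod 2 = 0+0+0+0+0+0+0+0+0+0+0+0+0+0+0+0+0+0+0+0+0+0+0+0+0+0 mod 2 = 0
  c[6] = d·G[:,6] = (10011000110010110111101001)·(00010000000000000000000000) mod 2 = 0+0+0+1+0+0+0+0+0+0+0+0+0+0+0+0+0+0+0+0+0+0+0+0+0+0 mod 2 = 1
  c[7] = d·G[:,7] = (10011000110010110111101001)·(00001111111000000011111111) mod 2 = 0+0+0+0+1+0+0+0+1+1+0+0+0+0+0+0+0+0+1+1+1+0+1+0+0+1 mod 2 = 0
  c[8] = d·G[:,8] = (10011000110010110111101001)·(00001000000000000000000000) mod 2 = 0+0+0+0+1+0+0+0+0+0+0+0+0+0+0+0+0+0+0+0+0+0+0+0+0+0 mod 2 = 1
  c[9] = d·G[:,9] = (10011000110010110111101001)·(00000100000000000000000000) mod 2 = 0+0+0+0+0+0+0+0+0+0+0+0+0+0+0+0+0+0+0+0+0+0+0+0+0+0 mod 2 = 0
  c[10] = d·G[:,10] = (10011000110010110111101001)·(00000010000000000000000000) mod 2 = 0+0+0+0+0+0+0+0+0+0+0+0+0+0+0+0+0+0+0+0+0+0+0+0+0+0 mod 2 = 0
  c[11] = d·G[:,11] = (10011000110010110111101001)·(00000001000000000000000000) mod 2 = 0+0+0+0+0+0+0+0+0+0+0+0+0+0+0+0+0+0+0+0+0+0+0+0+0+0 mod 2 = 0
  c[12] = d·G[:,12] = (10011000110010110111101001)·(00000000100000000000000000) mod 2 = 0+0+0+0+0+0+0+0+1+0+0+0+0+0+0+0+0+0+0+0+0+0+0+0+0+0 mod 2 = 1
  c[13] = d·G[:,13] = (10011000110010110111101001)·(00000000010000000000000000) mod 2 = 0+0+0+0+0+0+0+0+0+1+0+0+0+0+0+0+0+0+0+0+0+0+0+0+0+0 mod 2 = 1
  c[14] = d·G[:,14] = (10011000110010110111101001)·(00000000001000000000000000) mod 2 = 0+0+0+0+0+0+0+0+0+0+0+0+0+0+0+0+0+0+0+0+0+0+0+0+0+0 mod 2 = 0
  c[15] = d·G[:,15] = (10011000110010110111101001)·(00000000000111111111111111) mod 2 = 0+0+0+0+0+0+0+0+0+0+0+0+1+0+1+1+0+1+1+1+1+0+1+0+0+1 mod 2 = 1
  c[16] = d·G[:,16] = (10011000110010110111101001)·(00000000000100000000000000) mod 2 = 0+0+0+0+0+0+0+0+0+0+0+0+0+0+0+0+0+0+0+0+0+0+0+0+0+0 mod 2 = 0
  c[17] = d·G[:,17] = (10011000110010110111101001)·(00000000000010000000000000) mod 2 = 0+0+0+0+0+0+0+0+0+0+0+0+1+0+0+0+0+0+0+0+0+0+0+0+0+0 mod 2 = 1
  c[18] = d·G[:,18] = (10011000110010110111101001)·(00000000000001000000000000) mod 2 = 0+0+0+0+0+0+0+0+0+0+0+0+0+0+0+0+0+0+0+0+0+0+0+0+0+0 mod 2 = 0
  c[19] = d·G[:,19] = (10011000110010110111101001)·(00000000000000100000000000) mod 2 = 0+0+0+0+0+0+0+0+0+0+0+0+0+0+1+0+0+0+0+0+0+0+0+0+0+0 mod 2 = 1
  c[20] = d·G[:,20] = (10011000110010110111101001)·(00000000000000010000000000) mod 2 = 0+0+0+0+0+0+0+0+0+0+0+0+0+0+0+1+0+0+0+0+0+0+0+0+0+0 mod 2 = 1
  c[21] = d·G[:,21] = (10011000110010110111101001)·(00000000000000001000000000) mod 2 = 0+0+0+0+0+0+0+0+0+0+0+0+0+0+0+0+0+0+0+0+0+0+0+0+0+0 mod 2 = 0
  c[22] = d·G[:,22] = (10011000110010110111101001)·(00000000000000000100000000) mod 2 = 0+0+0+0+0+0+0+0+0+0+0+0+0+0+0+0+0+1+0+0+0+0+0+0+0+0 mod 2 = 1
  c[23] = d·G[:,23] = (10011000110010110111101001)·(00000000000000000010000000) mod 2 = 0+0+0+0+0+0+0+0+0+0+0+0+0+0+0+0+0+0+1+0+0+0+0+0+0+0 mod 2 = 1
  c[24] = d·G[:,24] = (10011000110010110111101001)·(00000000000000000001000000) mod 2 = 0+0+0+0+0+0+0+0+0+0+0+0+0+0+0+0+0+0+0+1+0+0+0+0+0+0 mod 2 = 1
  c[25] = d·G[:,25] = (10011000110010110111101001)·(00000000000000000000100000) mod 2 = 0+0+0+0+0+0+0+0+0+0+0+0+0+0+0+0+0+0+0+0+1+0+0+0+0+0 mod 2 = 1
  c[26] = d·G[:,26] = (10011000110010110111101001)·(00000000000000000000010000) mod 2 = 0+0+0+0+0+0+0+0+0+0+0+0+0+0+0+0+0+0+0+0+0+0+0+0+0+0 mod 2 = 0
  c[27] = d·G[:,27] = (10011000110010110111101001)·(00000000000000000000001000) mod 2 = 0+0+0+0+0+0+0+0+0+0+0+0+0+0+0+0+0+0+0+0+0+0+1+0+0+0 mod 2 = 1
  c[28] = d·G[:,28] = (10011000110010110111101001)·(00000000000000000000000100) mod 2 = 0+0+0+0+0+0+0+0+0+0+0+0+0+0+0+0+0+0+0+0+0+0+0+0+0+0 mod 2 = 0
  c[29] = d·G[:,29] = (10011000110010110111101001)·(00000000000000000000000010) mod 2 = 0+0+0+0+0+0+0+0+0+0+0+0+0+0+0+0+0+0+0+0+0+0+0+0+0+0 mod 2 = 0
  c[30] = d·G[:,30] = (10011000110010110111101001)·(00000000000000000000000001) mod 2 = 0+0+0+0+0+0+0+0+0+0+0+0+0+0+0+0+0+0+0+0+0+0+0+0+0+1 mod 2 = 1
Codeword = 0110001010001101010110111101001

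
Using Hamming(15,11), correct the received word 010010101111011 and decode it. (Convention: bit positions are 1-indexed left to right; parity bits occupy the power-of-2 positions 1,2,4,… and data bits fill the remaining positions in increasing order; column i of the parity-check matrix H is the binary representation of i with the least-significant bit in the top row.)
Syndrome s = H · r^T (mod 2), r = 010010101111011:
  s[0] = (101010101010101)·(010010101111011) mod 2 = 0+0+0+0+1+0+1+0+1+0+1+0+0+0+1 mod 2 = 1
  s[1] = (011001100110011)·(010010101111011) mod 2 = 0+1+0+0+0+0+1+0+0+1+1+0+0+1+1 mod 2 = 0
  s[2] = (000111100001111)·(010010101111011) mod 2 = 0+0+0+0+1+0+1+0+0+0+0+1+0+1+1 mod 2 = 1
  s[3] = (000000011111111)·(010010101111011) mod 2 = 0+0+0+0+0+0+0+0+1+1+1+1+0+1+1 mod 2 = 0
Syndrome = 1010
Column 5 of H equals this syndrome → error at bit 5 (1-indexed).
Flip bit 5: 010010101111011 → 010000101111011
Extract data bits at positions {3,5,6,7,9,10,11,12,13,14,15}: 00011111011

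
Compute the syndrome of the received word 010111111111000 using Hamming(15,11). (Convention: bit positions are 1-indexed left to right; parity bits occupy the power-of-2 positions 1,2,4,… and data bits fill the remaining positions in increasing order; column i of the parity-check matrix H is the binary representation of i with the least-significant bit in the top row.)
Syndrome s = H · r^T (mod 2), r = 010111111111000:
  s[0] = (101010101010101)·(010111111111000) mod 2 = 0+0+0+0+1+0+1+0+1+0+1+0+0+0+0 mod 2 = 0
  s[1] = (011001100110011)·(010111111111000) mod 2 = 0+1+0+0+0+1+1+0+0+1+1+0+0+0+0 mod 2 = 1
  s[2] = (000111100001111)·(010111111111000) mod 2 = 0+0+0+1+1+1+1+0+0+0+0+1+0+0+0 mod 2 = 1
  s[3] = (000000011111111)·(010111111111000) mod 2 = 0+0+0+0+0+0+0+1+1+1+1+1+0+0+0 mod 2 = 1
Syndrome = 0111
Non-zero syndrome: error at position 14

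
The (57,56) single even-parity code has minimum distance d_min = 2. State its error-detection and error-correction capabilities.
Detection only: up to d_min − 1 = 1 errors.
Correction: up to ⌊(d_min − 1)/2⌋ = ⌊1/2⌋ = 0 errors.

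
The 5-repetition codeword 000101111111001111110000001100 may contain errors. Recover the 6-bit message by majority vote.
Split into 5-bit blocks and majority-vote each:
  block 1 = 00010: 1 ones, 4 zeros → 0
  block 2 = 11111: 5 ones, 0 zeros → 1
  block 3 = 11001: 3 ones, 2 zeros → 1
  block 4 = 11111: 5 ones, 0 zeros → 1
  block 5 = 00000: 0 ones, 5 zeros → 0
  block 6 = 01100: 2 ones, 3 zeros → 0
Decoded = 011100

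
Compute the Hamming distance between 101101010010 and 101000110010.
XOR = 000101100000, count of 1s = 3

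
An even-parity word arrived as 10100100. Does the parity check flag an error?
Sum of received bits: 1+0+1+0+0+1+0+0 = 3; 3 mod 2 = 1. Result is 1 ≠ 0 → error detected.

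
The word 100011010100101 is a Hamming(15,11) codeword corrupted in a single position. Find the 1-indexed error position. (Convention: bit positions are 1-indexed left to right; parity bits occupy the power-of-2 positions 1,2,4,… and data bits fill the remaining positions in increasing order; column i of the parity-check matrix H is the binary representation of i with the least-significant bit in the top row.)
Syndrome s = H · r^T (mod 2), r = 100011010100101:
  s[0] = (101010101010101)·(100011010100101) mod 2 = 1+0+0+0+1+0+0+0+0+0+0+0+1+0+1 mod 2 = 0
  s[1] = (011001100110011)·(100011010100101) mod 2 = 0+0+0+0+0+1+0+0+0+1+0+0+0+0+1 mod 2 = 1
  s[2] = (000111100001111)·(100011010100101) mod 2 = 0+0+0+0+1+1+0+0+0+0+0+0+1+0+1 mod 2 = 0
  s[3] = (000000011111111)·(100011010100101) mod 2 = 0+0+0+0+0+0+0+1+0+1+0+0+1+0+1 mod 2 = 0
Syndrome = 0100
Column i of H is the binary representation of i, so the syndrome is the binary index of the flipped bit.
Read s = 0100 with s[0] as LSB: 0·2^0 + 1·2^1 + 0·2^2 + 0·2^3 = 2.
Error is at bit position 2.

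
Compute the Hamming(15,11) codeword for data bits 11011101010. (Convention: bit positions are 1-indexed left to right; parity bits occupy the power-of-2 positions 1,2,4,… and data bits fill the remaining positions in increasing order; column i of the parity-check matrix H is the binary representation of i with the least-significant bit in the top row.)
Codeword c = d · G (mod 2), d = 11011101010:
  c[0] = d·G[:,0] = (11011101010)·(11011010101) mod 2 = 1+1+0+1+1+0+0+0+0+0+0 mod 2 = 0
  c[1] = d·G[:,1] = (11011101010)·(10110110011) mod 2 = 1+0+0+1+0+1+0+0+0+1+0 mod 2 = 0
  c[2] = d·G[:,2] = (11011101010)·(10000000000) mod 2 = 1+0+0+0+0+0+0+0+0+0+0 mod 2 = 1
  c[3] = d·G[:,3] = (11011101010)·(01110001111) mod 2 = 0+1+0+1+0+0+0+1+0+1+0 mod 2 = 0
  c[4] = d·G[:,4] = (11011101010)·(01000000000) mod 2 = 0+1+0+0+0+0+0+0+0+0+0 mod 2 = 1
  c[5] = d·G[:,5] = (11011101010)·(00100000000) mod 2 = 0+0+0+0+0+0+0+0+0+0+0 mod 2 = 0
  c[6] = d·G[:,6] = (11011101010)·(00010000000) mod 2 = 0+0+0+1+0+0+0+0+0+0+0 mod 2 = 1
  c[7] = d·G[:,7] = (11011101010)·(00001111111) mod 2 = 0+0+0+0+1+1+0+1+0+1+0 mod 2 = 0
  c[8] = d·G[:,8] = (11011101010)·(00001000000) mod 2 = 0+0+0+0+1+0+0+0+0+0+0 mod 2 = 1
  c[9] = d·G[:,9] = (11011101010)·(00000100000) mod 2 = 0+0+0+0+0+1+0+0+0+0+0 mod 2 = 1
  c[10] = d·G[:,10] = (11011101010)·(00000010000) mod 2 = 0+0+0+0+0+0+0+0+0+0+0 mod 2 = 0
  c[11] = d·G[:,11] = (11011101010)·(00000001000) mod 2 = 0+0+0+0+0+0+0+1+0+0+0 mod 2 = 1
  c[12] = d·G[:,12] = (11011101010)·(00000000100) mod 2 = 0+0+0+0+0+0+0+0+0+0+0 mod 2 = 0
  c[13] = d·G[:,13] = (11011101010)·(00000000010) mod 2 = 0+0+0+0+0+0+0+0+0+1+0 mod 2 = 1
  c[14] = d·G[:,14] = (11011101010)·(00000000001) mod 2 = 0+0+0+0+0+0+0+0+0+0+0 mod 2 = 0
Codeword = 001010101101010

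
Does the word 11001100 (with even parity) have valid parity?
Sum of all bits: 1+1+0+0+1+1+0+0 = 4; 4 mod 2 = 0. Result is 0 → valid parity.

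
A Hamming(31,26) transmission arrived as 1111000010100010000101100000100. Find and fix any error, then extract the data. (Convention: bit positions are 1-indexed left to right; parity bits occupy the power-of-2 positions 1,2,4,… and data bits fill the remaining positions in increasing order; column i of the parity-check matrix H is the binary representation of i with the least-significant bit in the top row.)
Syndrome s = H · r^T (mod 2), r = 1111000010100010000101100000100:
  s[0] = (1010101010101010101010101010101)·(1111000010100010000101100000100) mod 2 = 1+0+1+0+0+0+0+0+1+0+1+0+0+0+1+0+0+0+0+0+0+0+1+0+0+0+0+0+1+0+0 mod 2 = 1
  s[1] = (0110011001100110011001100110011)·(1111000010100010000101100000100) mod 2 = 0+1+1+0+0+0+0+0+0+0+1+0+0+0+1+0+0+0+0+0+0+1+1+0+0+0+0+0+0+0+0 mod 2 = 0
  s[2] = (0001111000011110000111100001111)·(1111000010100010000101100000100) mod 2 = 0+0+0+1+0+0+0+0+0+0+0+0+0+0+1+0+0+0+0+1+0+1+1+0+0+0+0+0+1+0+0 mod 2 = 0
  s[3] = (0000000111111110000000011111111)·(1111000010100010000101100000100) mod 2 = 0+0+0+0+0+0+0+0+1+0+1+0+0+0+1+0+0+0+0+0+0+0+0+0+0+0+0+0+1+0+0 mod 2 = 0
  s[4] = (0000000000000001111111111111111)·(1111000010100010000101100000100) mod 2 = 0+0+0+0+0+0+0+0+0+0+0+0+0+0+0+0+0+0+0+1+0+1+1+0+0+0+0+0+1+0+0 mod 2 = 0
Syndrome = 10000
Column 1 of H equals this syndrome → error at bit 1 (1-indexed).
Flip bit 1: 1111000010100010000101100000100 → 0111000010100010000101100000100
Extract data bits at positions {3,5,6,7,9,10,11,12,13,14,15,17,18,19,20,21,22,23,24,25,26,27,28,29,30,31}: 10001010001000101100000100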